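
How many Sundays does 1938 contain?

1938-01-01 is a Saturday.
The range spans 365 days (inclusive of both endpoints).
365 = 7 × 52 + 1, so there are 52 full weeks plus 1 extra day.
Each full week contributes one Sunday: 52 so far.
The 1 extra day is Sat — none qualify.
Total: 52 + 0 = 52.

52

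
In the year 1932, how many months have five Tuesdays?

A month has five Tuesdays exactly when Tuesday falls within its first (length − 28) days.
Jan: 31 days, starts Fri → 5 of Fri, Sat, Sun
Feb: 29 days, starts Mon → 5 of Mon
Mar: 31 days, starts Tue → 5 of Tue, Wed, Thu ✓
Apr: 30 days, starts Fri → 5 of Fri, Sat
May: 31 days, starts Sun → 5 of Sun, Mon, Tue ✓
Jun: 30 days, starts Wed → 5 of Wed, Thu
Jul: 31 days, starts Fri → 5 of Fri, Sat, Sun
Aug: 31 days, starts Mon → 5 of Mon, Tue, Wed ✓
Sep: 30 days, starts Thu → 5 of Thu, Fri
Oct: 31 days, starts Sat → 5 of Sat, Sun, Mon
Nov: 30 days, starts Tue → 5 of Tue, Wed ✓
Dec: 31 days, starts Thu → 5 of Thu, Fri, Sat
Months with five Tuesdays: Mar, May, Aug, Nov.

4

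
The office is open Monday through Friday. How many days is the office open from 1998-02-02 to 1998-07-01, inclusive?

108 weekdays

1998-02-02 is a Monday.
From 1998-02-02 to 1998-07-01 is 150 days inclusive.
150 = 7 × 21 + 3, so there are 21 full weeks plus 3 extra days.
Each full week contributes 5 weekdays (Mon–Fri): 21 × 5 = 105.
The 3 extra days are Mon, Tue, Wed — 3 of them qualify.
Total: 105 + 3 = 108.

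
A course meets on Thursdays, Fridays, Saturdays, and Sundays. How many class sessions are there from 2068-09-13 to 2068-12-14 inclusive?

54

2068-09-13 is a Thursday.
The range spans 93 days (inclusive of both endpoints).
93 = 7 × 13 + 2, so there are 13 full weeks plus 2 extra days.
Each full week contributes 4 days from the set (Thu, Fri, Sat, Sun): 13 × 4 = 52.
The 2 extra days are Thu, Fri — 2 of them qualify.
Total: 52 + 2 = 54.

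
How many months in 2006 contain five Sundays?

5

A month has five Sundays exactly when Sunday falls within its first (length − 28) days.
Jan: 31 days, starts Sun → 5 of Sun, Mon, Tue ✓
Feb: 28 days, starts Wed → 5 of (none)
Mar: 31 days, starts Wed → 5 of Wed, Thu, Fri
Apr: 30 days, starts Sat → 5 of Sat, Sun ✓
May: 31 days, starts Mon → 5 of Mon, Tue, Wed
Jun: 30 days, starts Thu → 5 of Thu, Fri
Jul: 31 days, starts Sat → 5 of Sat, Sun, Mon ✓
Aug: 31 days, starts Tue → 5 of Tue, Wed, Thu
Sep: 30 days, starts Fri → 5 of Fri, Sat
Oct: 31 days, starts Sun → 5 of Sun, Mon, Tue ✓
Nov: 30 days, starts Wed → 5 of Wed, Thu
Dec: 31 days, starts Fri → 5 of Fri, Sat, Sun ✓
Months with five Sundays: Jan, Apr, Jul, Oct, Dec.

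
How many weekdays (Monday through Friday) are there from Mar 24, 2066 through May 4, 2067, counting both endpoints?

Mar 24, 2066 is a Wednesday.
The range spans 407 days (inclusive of both endpoints).
407 = 7 × 58 + 1, so there are 58 full weeks plus 1 extra day.
Each full week contributes 5 weekdays (Mon–Fri): 58 × 5 = 290.
The 1 extra day is Wednesday — 1 of them qualifies.
Total: 290 + 1 = 291.

291 weekdays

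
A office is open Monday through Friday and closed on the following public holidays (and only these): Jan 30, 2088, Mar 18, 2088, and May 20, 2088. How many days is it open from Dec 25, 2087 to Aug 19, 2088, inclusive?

168

Dec 25, 2087 is a Thursday.
From Dec 25, 2087 to Aug 19, 2088 is 239 days inclusive.
239 = 7 × 34 + 1, so there are 34 full weeks plus 1 extra day.
Each full week contributes 5 weekdays (Mon–Fri): 34 × 5 = 170.
The 1 extra day is Thursday — 1 of them qualifies.
Total: 170 + 1 = 171.
Holidays: Jan 30, 2088 (Fri); Mar 18, 2088 (Thu); May 20, 2088 (Thu).
All 3 holidays fall on weekdays, so subtract 3.
Business days: 171 − 3 = 168.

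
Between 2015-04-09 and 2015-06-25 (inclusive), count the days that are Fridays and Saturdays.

22

2015-04-09 is a Thursday.
From 2015-04-09 to 2015-06-25 is 78 days inclusive.
78 = 7 × 11 + 1, so there are 11 full weeks plus 1 extra day.
Each full week contributes 2 days from the set (Fri, Sat): 11 × 2 = 22.
The 1 extra day is Thu — none qualify.
Total: 22 + 0 = 22.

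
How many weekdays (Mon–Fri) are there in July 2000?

July 1, 2000 is a Saturday.
That's 31 days from start to end, counting both.
31 = 7 × 4 + 3, so there are 4 full weeks plus 3 extra days.
Each full week contributes 5 weekdays (Mon–Fri): 4 × 5 = 20.
The 3 extra days are Saturday, Sunday, Monday — 1 of them qualifies.
Total: 20 + 1 = 21.

21 weekdays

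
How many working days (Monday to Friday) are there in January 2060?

22

Jan 1, 2060 is a Thursday.
From Jan 1, 2060 to Jan 31, 2060 is 31 days inclusive.
31 = 7 × 4 + 3, so there are 4 full weeks plus 3 extra days.
Each full week contributes 5 weekdays (Mon–Fri): 4 × 5 = 20.
The 3 extra days are Thursday, Friday, Saturday — 2 of them qualify.
Total: 20 + 2 = 22.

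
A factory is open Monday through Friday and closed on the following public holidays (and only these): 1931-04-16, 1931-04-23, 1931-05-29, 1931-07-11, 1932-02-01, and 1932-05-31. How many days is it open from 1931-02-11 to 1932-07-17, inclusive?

368 business days

1931-02-11 is a Wednesday.
The range spans 523 days (inclusive of both endpoints).
523 = 7 × 74 + 5, so there are 74 full weeks plus 5 extra days.
Each full week contributes 5 weekdays (Mon–Fri): 74 × 5 = 370.
The 5 extra days are Wednesday, Thursday, Friday, Saturday, Sunday — 3 of them qualify.
Total: 370 + 3 = 373.
Holidays: 1931-04-16 (Thu); 1931-04-23 (Thu); 1931-05-29 (Fri); 1931-07-11 (Sat); 1932-02-01 (Mon); 1932-05-31 (Tue).
5 of the 6 holidays fall on weekdays; the rest are weekends and were already excluded.
Business days: 373 − 5 = 368.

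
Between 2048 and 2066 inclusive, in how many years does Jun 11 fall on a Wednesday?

3

Day of week of June 11 in each year:
2048: Thu, 2049: Fri, 2050: Sat, 2051: Sun, 2052: Tue, 2053: Wed ✓, 2054: Thu, 2055: Fri, 2056: Sun, 2057: Mon, 2058: Tue, 2059: Wed ✓, 2060: Fri, 2061: Sat, 2062: Sun, 2063: Mon, 2064: Wed ✓, 2065: Thu, 2066: Fri
Wednesdays: 2053, 2059, 2064.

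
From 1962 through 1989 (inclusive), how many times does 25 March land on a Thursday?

4

Day of week of March 25 in each year:
1962: Sun, 1963: Mon, 1964: Wed, 1965: Thu ✓, 1966: Fri, 1967: Sat, 1968: Mon, 1969: Tue, 1970: Wed, 1971: Thu ✓, 1972: Sat, 1973: Sun, 1974: Mon, 1975: Tue, 1976: Thu ✓, 1977: Fri, 1978: Sat, 1979: Sun, 1980: Tue, 1981: Wed, 1982: Thu ✓, 1983: Fri, 1984: Sun, 1985: Mon, 1986: Tue, 1987: Wed, 1988: Fri, 1989: Sat
Thursdays: 1965, 1971, 1976, 1982.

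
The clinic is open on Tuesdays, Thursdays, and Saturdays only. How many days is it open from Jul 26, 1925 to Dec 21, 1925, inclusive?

Jul 26, 1925 is a Sunday.
From Jul 26, 1925 to Dec 21, 1925 is 149 days inclusive.
149 = 7 × 21 + 2, so there are 21 full weeks plus 2 extra days.
Each full week contributes 3 days from the set (Tue, Thu, Sat): 21 × 3 = 63.
The 2 extra days are Sunday, Monday — none qualify.
Total: 63 + 0 = 63.

63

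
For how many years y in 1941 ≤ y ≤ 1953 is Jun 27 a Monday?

1

Day of week of June 27 in each year:
1941: Fri, 1942: Sat, 1943: Sun, 1944: Tue, 1945: Wed, 1946: Thu, 1947: Fri, 1948: Sun, 1949: Mon ✓, 1950: Tue, 1951: Wed, 1952: Fri, 1953: Sat
Mondays: 1949.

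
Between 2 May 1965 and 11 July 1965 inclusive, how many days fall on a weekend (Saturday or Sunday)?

21

2 May 1965 is a Sunday.
That's 71 days from start to end, counting both.
71 = 7 × 10 + 1, so there are 10 full weeks plus 1 extra day.
Each full week contributes 2 weekend days (Sat, Sun): 10 × 2 = 20.
The 1 extra day is Sun — 1 of them qualifies.
Total: 20 + 1 = 21.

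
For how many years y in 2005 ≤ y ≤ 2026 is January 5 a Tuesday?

3

Day of week of January 5 in each year:
2005: Wed, 2006: Thu, 2007: Fri, 2008: Sat, 2009: Mon, 2010: Tue ✓, 2011: Wed, 2012: Thu, 2013: Sat, 2014: Sun, 2015: Mon, 2016: Tue ✓, 2017: Thu, 2018: Fri, 2019: Sat, 2020: Sun, 2021: Tue ✓, 2022: Wed, 2023: Thu, 2024: Fri, 2025: Sun, 2026: Mon
Tuesdays: 2010, 2016, 2021.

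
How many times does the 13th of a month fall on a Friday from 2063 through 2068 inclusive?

11

Friday-the-13ths by year:
2063: Apr, Jul
2064: Jun
2065: Feb, Mar, Nov
2066: Aug
2067: May
2068: Jan, Apr, Jul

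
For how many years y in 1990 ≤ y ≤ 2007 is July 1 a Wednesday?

2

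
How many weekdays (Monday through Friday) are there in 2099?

261

Jan 1, 2099 is a Thursday.
From Jan 1, 2099 to Dec 31, 2099 is 365 days inclusive.
365 = 7 × 52 + 1, so there are 52 full weeks plus 1 extra day.
Each full week contributes 5 weekdays (Mon–Fri): 52 × 5 = 260.
The 1 extra day is Thursday — 1 of them qualifies.
Total: 260 + 1 = 261.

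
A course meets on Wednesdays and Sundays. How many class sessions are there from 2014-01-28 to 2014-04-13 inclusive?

22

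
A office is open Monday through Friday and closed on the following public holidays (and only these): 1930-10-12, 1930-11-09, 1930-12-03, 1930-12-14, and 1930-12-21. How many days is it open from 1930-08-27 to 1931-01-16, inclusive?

102

1930-08-27 is a Wednesday.
The range spans 143 days (inclusive of both endpoints).
143 = 7 × 20 + 3, so there are 20 full weeks plus 3 extra days.
Each full week contributes 5 weekdays (Mon–Fri): 20 × 5 = 100.
The 3 extra days are Wednesday, Thursday, Friday — 3 of them qualify.
Total: 100 + 3 = 103.
Holidays: 1930-10-12 (Sun); 1930-11-09 (Sun); 1930-12-03 (Wed); 1930-12-14 (Sun); 1930-12-21 (Sun).
1 of the 5 holidays fall on weekdays; the rest are weekends and were already excluded.
Business days: 103 − 1 = 102.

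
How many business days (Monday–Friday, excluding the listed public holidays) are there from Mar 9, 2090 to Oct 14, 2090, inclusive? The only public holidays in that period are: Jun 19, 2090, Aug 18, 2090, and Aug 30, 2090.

154 business days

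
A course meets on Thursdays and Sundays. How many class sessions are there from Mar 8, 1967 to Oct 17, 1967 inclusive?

64

Mar 8, 1967 is a Wednesday.
The range spans 224 days (inclusive of both endpoints).
224 = 7 × 32, so the span is exactly 32 full weeks.
Each full week contributes 2 days from the set (Thu, Sun): 32 × 2 = 64.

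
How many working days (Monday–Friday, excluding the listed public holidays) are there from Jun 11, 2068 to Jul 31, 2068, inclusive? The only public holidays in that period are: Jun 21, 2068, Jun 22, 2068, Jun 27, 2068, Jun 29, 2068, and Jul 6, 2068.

32 working days

Jun 11, 2068 is a Monday.
The range spans 51 days (inclusive of both endpoints).
51 = 7 × 7 + 2, so there are 7 full weeks plus 2 extra days.
Each full week contributes 5 weekdays (Mon–Fri): 7 × 5 = 35.
The 2 extra days are Monday, Tuesday — 2 of them qualify.
Total: 35 + 2 = 37.
Holidays: Jun 21, 2068 (Thu); Jun 22, 2068 (Fri); Jun 27, 2068 (Wed); Jun 29, 2068 (Fri); Jul 6, 2068 (Fri).
All 5 holidays fall on weekdays, so subtract 5.
Business days: 37 − 5 = 32.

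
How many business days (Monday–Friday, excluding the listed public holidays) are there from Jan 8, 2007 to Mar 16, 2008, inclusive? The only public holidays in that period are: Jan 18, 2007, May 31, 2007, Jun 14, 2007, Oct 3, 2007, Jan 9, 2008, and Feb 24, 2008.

305

Jan 8, 2007 is a Monday.
From Jan 8, 2007 to Mar 16, 2008 is 434 days inclusive.
434 = 7 × 62, so the span is exactly 62 full weeks.
Each full week contributes 5 weekdays (Mon–Fri): 62 × 5 = 310.
Total: 310.
Holidays: Jan 18, 2007 (Thu); May 31, 2007 (Thu); Jun 14, 2007 (Thu); Oct 3, 2007 (Wed); Jan 9, 2008 (Wed); Feb 24, 2008 (Sun).
5 of the 6 holidays fall on weekdays; the rest are weekends and were already excluded.
Business days: 310 − 5 = 305.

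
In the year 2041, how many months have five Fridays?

A month has five Fridays exactly when Friday falls within its first (length − 28) days.
Jan: 31 days, starts Tue → 5 of Tue, Wed, Thu
Feb: 28 days, starts Fri → 5 of (none)
Mar: 31 days, starts Fri → 5 of Fri, Sat, Sun ✓
Apr: 30 days, starts Mon → 5 of Mon, Tue
May: 31 days, starts Wed → 5 of Wed, Thu, Fri ✓
Jun: 30 days, starts Sat → 5 of Sat, Sun
Jul: 31 days, starts Mon → 5 of Mon, Tue, Wed
Aug: 31 days, starts Thu → 5 of Thu, Fri, Sat ✓
Sep: 30 days, starts Sun → 5 of Sun, Mon
Oct: 31 days, starts Tue → 5 of Tue, Wed, Thu
Nov: 30 days, starts Fri → 5 of Fri, Sat ✓
Dec: 31 days, starts Sun → 5 of Sun, Mon, Tue
Months with five Fridays: Mar, May, Aug, Nov.

4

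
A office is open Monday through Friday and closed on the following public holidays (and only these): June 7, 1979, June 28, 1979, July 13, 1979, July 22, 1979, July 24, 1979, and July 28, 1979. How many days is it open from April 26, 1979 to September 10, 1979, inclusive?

April 26, 1979 is a Thursday.
From April 26, 1979 to September 10, 1979 is 138 days inclusive.
138 = 7 × 19 + 5, so there are 19 full weeks plus 5 extra days.
Each full week contributes 5 weekdays (Mon–Fri): 19 × 5 = 95.
The 5 extra days are Thursday, Friday, Saturday, Sunday, Monday — 3 of them qualify.
Total: 95 + 3 = 98.
Holidays: June 7, 1979 (Thu); June 28, 1979 (Thu); July 13, 1979 (Fri); July 22, 1979 (Sun); July 24, 1979 (Tue); July 28, 1979 (Sat).
4 of the 6 holidays fall on weekdays; the rest are weekends and were already excluded.
Business days: 98 − 4 = 94.

94 business days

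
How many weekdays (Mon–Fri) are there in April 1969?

22 weekdays

Apr 1, 1969 is a Tuesday.
That's 30 days from start to end, counting both.
30 = 7 × 4 + 2, so there are 4 full weeks plus 2 extra days.
Each full week contributes 5 weekdays (Mon–Fri): 4 × 5 = 20.
The 2 extra days are Tue, Wed — 2 of them qualify.
Total: 20 + 2 = 22.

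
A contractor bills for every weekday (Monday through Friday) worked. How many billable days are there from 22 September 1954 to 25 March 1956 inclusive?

22 September 1954 is a Wednesday.
The range spans 551 days (inclusive of both endpoints).
551 = 7 × 78 + 5, so there are 78 full weeks plus 5 extra days.
Each full week contributes 5 weekdays (Mon–Fri): 78 × 5 = 390.
The 5 extra days are Wednesday, Thursday, Friday, Saturday, Sunday — 3 of them qualify.
Total: 390 + 3 = 393.

393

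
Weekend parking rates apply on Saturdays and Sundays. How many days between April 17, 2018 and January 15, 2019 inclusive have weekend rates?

78

April 17, 2018 is a Tuesday.
From April 17, 2018 to January 15, 2019 is 274 days inclusive.
274 = 7 × 39 + 1, so there are 39 full weeks plus 1 extra day.
Each full week contributes 2 weekend days (Sat, Sun): 39 × 2 = 78.
The 1 extra day is Tuesday — none qualify.
Total: 78 + 0 = 78.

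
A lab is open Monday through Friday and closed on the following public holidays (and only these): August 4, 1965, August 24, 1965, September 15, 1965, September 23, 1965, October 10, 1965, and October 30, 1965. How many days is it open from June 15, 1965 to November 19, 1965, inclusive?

June 15, 1965 is a Tuesday.
The range spans 158 days (inclusive of both endpoints).
158 = 7 × 22 + 4, so there are 22 full weeks plus 4 extra days.
Each full week contributes 5 weekdays (Mon–Fri): 22 × 5 = 110.
The 4 extra days are Tue, Wed, Thu, Fri — 4 of them qualify.
Total: 110 + 4 = 114.
Holidays: August 4, 1965 (Wed); August 24, 1965 (Tue); September 15, 1965 (Wed); September 23, 1965 (Thu); October 10, 1965 (Sun); October 30, 1965 (Sat).
4 of the 6 holidays fall on weekdays; the rest are weekends and were already excluded.
Business days: 114 − 4 = 110.

110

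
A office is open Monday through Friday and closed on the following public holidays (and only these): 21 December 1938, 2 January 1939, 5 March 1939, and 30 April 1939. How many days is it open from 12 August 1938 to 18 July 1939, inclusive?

241 business days

12 August 1938 is a Friday.
From 12 August 1938 to 18 July 1939 is 341 days inclusive.
341 = 7 × 48 + 5, so there are 48 full weeks plus 5 extra days.
Each full week contributes 5 weekdays (Mon–Fri): 48 × 5 = 240.
The 5 extra days are Friday, Saturday, Sunday, Monday, Tuesday — 3 of them qualify.
Total: 240 + 3 = 243.
Holidays: 21 December 1938 (Wed); 2 January 1939 (Mon); 5 March 1939 (Sun); 30 April 1939 (Sun).
2 of the 4 holidays fall on weekdays; the rest are weekends and were already excluded.
Business days: 243 − 2 = 241.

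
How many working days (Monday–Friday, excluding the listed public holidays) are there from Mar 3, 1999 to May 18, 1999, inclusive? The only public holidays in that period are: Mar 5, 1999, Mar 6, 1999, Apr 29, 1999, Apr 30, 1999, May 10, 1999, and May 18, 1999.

50

Mar 3, 1999 is a Wednesday.
The range spans 77 days (inclusive of both endpoints).
77 = 7 × 11, so the span is exactly 11 full weeks.
Each full week contributes 5 weekdays (Mon–Fri): 11 × 5 = 55.
Holidays: Mar 5, 1999 (Fri); Mar 6, 1999 (Sat); Apr 29, 1999 (Thu); Apr 30, 1999 (Fri); May 10, 1999 (Mon); May 18, 1999 (Tue).
5 of the 6 holidays fall on weekdays; the rest are weekends and were already excluded.
Business days: 55 − 5 = 50.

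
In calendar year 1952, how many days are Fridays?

52

1952-01-01 is a Tuesday.
That's 366 days from start to end, counting both.
366 = 7 × 52 + 2, so there are 52 full weeks plus 2 extra days.
Each full week contributes one Friday: 52 so far.
The 2 extra days are Tuesday, Wednesday — none qualify.
Total: 52 + 0 = 52.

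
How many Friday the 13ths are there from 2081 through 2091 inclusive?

Friday-the-13ths by year:
2081: Jun
2082: Feb, Mar, Nov
2083: Aug
2084: Oct
2085: Apr, Jul
2086: Sep, Dec
2087: Jun
2088: Feb, Aug
2089: May
2090: Jan, Oct
2091: Apr, Jul

18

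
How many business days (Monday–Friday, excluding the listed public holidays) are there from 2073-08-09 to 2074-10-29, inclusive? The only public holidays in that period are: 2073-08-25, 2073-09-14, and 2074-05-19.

317

2073-08-09 is a Wednesday.
From 2073-08-09 to 2074-10-29 is 447 days inclusive.
447 = 7 × 63 + 6, so there are 63 full weeks plus 6 extra days.
Each full week contributes 5 weekdays (Mon–Fri): 63 × 5 = 315.
The 6 extra days are Wed, Thu, Fri, Sat, Sun, Mon — 4 of them qualify.
Total: 315 + 4 = 319.
Holidays: 2073-08-25 (Fri); 2073-09-14 (Thu); 2074-05-19 (Sat).
2 of the 3 holidays fall on weekdays; the rest are weekends and were already excluded.
Business days: 319 − 2 = 317.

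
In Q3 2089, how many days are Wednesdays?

2089-07-01 is a Friday.
That's 92 days from start to end, counting both.
92 = 7 × 13 + 1, so there are 13 full weeks plus 1 extra day.
Each full week contributes one Wednesday: 13 so far.
The 1 extra day is Fri — none qualify.
Total: 13 + 0 = 13.

13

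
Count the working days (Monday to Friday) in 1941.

261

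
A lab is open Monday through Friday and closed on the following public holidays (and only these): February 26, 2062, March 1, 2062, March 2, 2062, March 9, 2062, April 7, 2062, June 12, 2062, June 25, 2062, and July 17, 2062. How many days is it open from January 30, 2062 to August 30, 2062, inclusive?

January 30, 2062 is a Monday.
That's 213 days from start to end, counting both.
213 = 7 × 30 + 3, so there are 30 full weeks plus 3 extra days.
Each full week contributes 5 weekdays (Mon–Fri): 30 × 5 = 150.
The 3 extra days are Mon, Tue, Wed — 3 of them qualify.
Total: 150 + 3 = 153.
Holidays: February 26, 2062 (Sun); March 1, 2062 (Wed); March 2, 2062 (Thu); March 9, 2062 (Thu); April 7, 2062 (Fri); June 12, 2062 (Mon); June 25, 2062 (Sun); July 17, 2062 (Mon).
6 of the 8 holidays fall on weekdays; the rest are weekends and were already excluded.
Business days: 153 − 6 = 147.

147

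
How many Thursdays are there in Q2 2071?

April 1, 2071 is a Wednesday.
That's 91 days from start to end, counting both.
91 = 7 × 13, so the span is exactly 13 full weeks.
Each full week contributes one Thursday: 13 so far.

13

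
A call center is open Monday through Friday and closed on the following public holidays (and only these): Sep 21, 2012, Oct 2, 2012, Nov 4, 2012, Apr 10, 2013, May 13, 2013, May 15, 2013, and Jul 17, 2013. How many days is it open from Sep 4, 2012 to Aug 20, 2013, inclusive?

245 business days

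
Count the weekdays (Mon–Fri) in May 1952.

1952-05-01 is a Thursday.
From 1952-05-01 to 1952-05-31 is 31 days inclusive.
31 = 7 × 4 + 3, so there are 4 full weeks plus 3 extra days.
Each full week contributes 5 weekdays (Mon–Fri): 4 × 5 = 20.
The 3 extra days are Thursday, Friday, Saturday — 2 of them qualify.
Total: 20 + 2 = 22.

22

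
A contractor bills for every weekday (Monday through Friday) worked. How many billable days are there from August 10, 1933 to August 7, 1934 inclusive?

August 10, 1933 is a Thursday.
From August 10, 1933 to August 7, 1934 is 363 days inclusive.
363 = 7 × 51 + 6, so there are 51 full weeks plus 6 extra days.
Each full week contributes 5 weekdays (Mon–Fri): 51 × 5 = 255.
The 6 extra days are Thursday, Friday, Saturday, Sunday, Monday, Tuesday — 4 of them qualify.
Total: 255 + 4 = 259.

259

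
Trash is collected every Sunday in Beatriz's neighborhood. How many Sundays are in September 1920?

4

September 1, 1920 is a Wednesday.
That's 30 days from start to end, counting both.
30 = 7 × 4 + 2, so there are 4 full weeks plus 2 extra days.
Each full week contributes one Sunday: 4 so far.
The 2 extra days are Wednesday, Thursday — none qualify.
Total: 4 + 0 = 4.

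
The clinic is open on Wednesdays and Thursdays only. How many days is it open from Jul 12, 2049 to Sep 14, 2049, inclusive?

Jul 12, 2049 is a Monday.
That's 65 days from start to end, counting both.
65 = 7 × 9 + 2, so there are 9 full weeks plus 2 extra days.
Each full week contributes 2 days from the set (Wed, Thu): 9 × 2 = 18.
The 2 extra days are Monday, Tuesday — none qualify.
Total: 18 + 0 = 18.

18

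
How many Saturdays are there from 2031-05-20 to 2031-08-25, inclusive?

2031-05-20 is a Tuesday.
That's 98 days from start to end, counting both.
98 = 7 × 14, so the span is exactly 14 full weeks.
Each full week contributes one Saturday: 14 so far.

14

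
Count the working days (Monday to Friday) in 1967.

260

Jan 1, 1967 is a Sunday.
That's 365 days from start to end, counting both.
365 = 7 × 52 + 1, so there are 52 full weeks plus 1 extra day.
Each full week contributes 5 weekdays (Mon–Fri): 52 × 5 = 260.
The 1 extra day is Sunday — none qualify.
Total: 260 + 0 = 260.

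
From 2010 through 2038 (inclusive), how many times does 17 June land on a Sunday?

4

Day of week of June 17 in each year:
2010: Thu, 2011: Fri, 2012: Sun ✓, 2013: Mon, 2014: Tue, 2015: Wed, 2016: Fri, 2017: Sat, 2018: Sun ✓, 2019: Mon, 2020: Wed, 2021: Thu, 2022: Fri, 2023: Sat, 2024: Mon, 2025: Tue, 2026: Wed, 2027: Thu, 2028: Sat, 2029: Sun ✓, 2030: Mon, 2031: Tue, 2032: Thu, 2033: Fri, 2034: Sat, 2035: Sun ✓, 2036: Tue, 2037: Wed, 2038: Thu
Sundays: 2012, 2018, 2029, 2035.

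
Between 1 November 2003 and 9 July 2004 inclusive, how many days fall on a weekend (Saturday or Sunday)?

1 November 2003 is a Saturday.
From 1 November 2003 to 9 July 2004 is 252 days inclusive.
252 = 7 × 36, so the span is exactly 36 full weeks.
Each full week contributes 2 weekend days (Sat, Sun): 36 × 2 = 72.
Total: 72.

72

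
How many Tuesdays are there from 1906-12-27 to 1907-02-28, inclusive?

1906-12-27 is a Thursday.
That's 64 days from start to end, counting both.
64 = 7 × 9 + 1, so there are 9 full weeks plus 1 extra day.
Each full week contributes one Tuesday: 9 so far.
The 1 extra day is Thursday — none qualify.
Total: 9 + 0 = 9.

9 Tuesdays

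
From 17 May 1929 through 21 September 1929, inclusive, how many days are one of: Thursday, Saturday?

37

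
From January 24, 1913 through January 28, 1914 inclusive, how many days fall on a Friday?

January 24, 1913 is a Friday.
The range spans 370 days (inclusive of both endpoints).
370 = 7 × 52 + 6, so there are 52 full weeks plus 6 extra days.
Each full week contributes one Friday: 52 so far.
The 6 extra days are Friday, Saturday, Sunday, Monday, Tuesday, Wednesday — 1 of them qualifies.
Total: 52 + 1 = 53.

53 Fridays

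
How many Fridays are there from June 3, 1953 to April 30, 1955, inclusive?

June 3, 1953 is a Wednesday.
That's 697 days from start to end, counting both.
697 = 7 × 99 + 4, so there are 99 full weeks plus 4 extra days.
Each full week contributes one Friday: 99 so far.
The 4 extra days are Wed, Thu, Fri, Sat — 1 of them qualifies.
Total: 99 + 1 = 100.

100 Fridays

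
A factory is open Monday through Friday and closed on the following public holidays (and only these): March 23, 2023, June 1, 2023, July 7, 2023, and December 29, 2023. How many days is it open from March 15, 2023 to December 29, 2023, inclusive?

March 15, 2023 is a Wednesday.
The range spans 290 days (inclusive of both endpoints).
290 = 7 × 41 + 3, so there are 41 full weeks plus 3 extra days.
Each full week contributes 5 weekdays (Mon–Fri): 41 × 5 = 205.
The 3 extra days are Wed, Thu, Fri — 3 of them qualify.
Total: 205 + 3 = 208.
Holidays: March 23, 2023 (Thu); June 1, 2023 (Thu); July 7, 2023 (Fri); December 29, 2023 (Fri).
All 4 holidays fall on weekdays, so subtract 4.
Business days: 208 − 4 = 204.

204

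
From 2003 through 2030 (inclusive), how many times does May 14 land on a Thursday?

Day of week of May 14 in each year:
2003: Wed, 2004: Fri, 2005: Sat, 2006: Sun, 2007: Mon, 2008: Wed, 2009: Thu ✓, 2010: Fri, 2011: Sat, 2012: Mon, 2013: Tue, 2014: Wed, 2015: Thu ✓, 2016: Sat, 2017: Sun, 2018: Mon, 2019: Tue, 2020: Thu ✓, 2021: Fri, 2022: Sat, 2023: Sun, 2024: Tue, 2025: Wed, 2026: Thu ✓, 2027: Fri, 2028: Sun, 2029: Mon, 2030: Tue
Thursdays: 2009, 2015, 2020, 2026.

4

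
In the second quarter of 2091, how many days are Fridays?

13

April 1, 2091 is a Sunday.
From April 1, 2091 to June 30, 2091 is 91 days inclusive.
91 = 7 × 13, so the span is exactly 13 full weeks.
Each full week contributes one Friday: 13 so far.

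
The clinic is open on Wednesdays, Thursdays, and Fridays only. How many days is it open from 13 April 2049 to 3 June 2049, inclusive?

23

13 April 2049 is a Tuesday.
The range spans 52 days (inclusive of both endpoints).
52 = 7 × 7 + 3, so there are 7 full weeks plus 3 extra days.
Each full week contributes 3 days from the set (Wed, Thu, Fri): 7 × 3 = 21.
The 3 extra days are Tue, Wed, Thu — 2 of them qualify.
Total: 21 + 2 = 23.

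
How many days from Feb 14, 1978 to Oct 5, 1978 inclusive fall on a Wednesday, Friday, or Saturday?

100

Feb 14, 1978 is a Tuesday.
The range spans 234 days (inclusive of both endpoints).
234 = 7 × 33 + 3, so there are 33 full weeks plus 3 extra days.
Each full week contributes 3 days from the set (Wed, Fri, Sat): 33 × 3 = 99.
The 3 extra days are Tue, Wed, Thu — 1 of them qualifies.
Total: 99 + 1 = 100.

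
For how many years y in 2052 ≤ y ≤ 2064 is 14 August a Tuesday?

Day of week of August 14 in each year:
2052: Wed, 2053: Thu, 2054: Fri, 2055: Sat, 2056: Mon, 2057: Tue ✓, 2058: Wed, 2059: Thu, 2060: Sat, 2061: Sun, 2062: Mon, 2063: Tue ✓, 2064: Thu
Tuesdays: 2057, 2063.

2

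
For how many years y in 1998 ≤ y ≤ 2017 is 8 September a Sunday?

Day of week of September 8 in each year:
1998: Tue, 1999: Wed, 2000: Fri, 2001: Sat, 2002: Sun ✓, 2003: Mon, 2004: Wed, 2005: Thu, 2006: Fri, 2007: Sat, 2008: Mon, 2009: Tue, 2010: Wed, 2011: Thu, 2012: Sat, 2013: Sun ✓, 2014: Mon, 2015: Tue, 2016: Thu, 2017: Fri
Sundays: 2002, 2013.

2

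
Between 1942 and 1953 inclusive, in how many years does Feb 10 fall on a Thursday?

Day of week of February 10 in each year:
1942: Tue, 1943: Wed, 1944: Thu ✓, 1945: Sat, 1946: Sun, 1947: Mon, 1948: Tue, 1949: Thu ✓, 1950: Fri, 1951: Sat, 1952: Sun, 1953: Tue
Thursdays: 1944, 1949.

2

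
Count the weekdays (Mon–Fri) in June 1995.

June 1, 1995 is a Thursday.
That's 30 days from start to end, counting both.
30 = 7 × 4 + 2, so there are 4 full weeks plus 2 extra days.
Each full week contributes 5 weekdays (Mon–Fri): 4 × 5 = 20.
The 2 extra days are Thursday, Friday — 2 of them qualify.
Total: 20 + 2 = 22.

22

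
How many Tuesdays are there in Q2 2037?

Apr 1, 2037 is a Wednesday.
The range spans 91 days (inclusive of both endpoints).
91 = 7 × 13, so the span is exactly 13 full weeks.
Each full week contributes one Tuesday: 13 so far.
Total: 13.

13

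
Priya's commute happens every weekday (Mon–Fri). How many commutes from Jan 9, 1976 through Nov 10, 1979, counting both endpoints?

1001

Jan 9, 1976 is a Friday.
The range spans 1402 days (inclusive of both endpoints).
1402 = 7 × 200 + 2, so there are 200 full weeks plus 2 extra days.
Each full week contributes 5 weekdays (Mon–Fri): 200 × 5 = 1000.
The 2 extra days are Friday, Saturday — 1 of them qualifies.
Total: 1000 + 1 = 1001.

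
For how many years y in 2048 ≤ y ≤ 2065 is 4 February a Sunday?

Day of week of February 4 in each year:
2048: Tue, 2049: Thu, 2050: Fri, 2051: Sat, 2052: Sun ✓, 2053: Tue, 2054: Wed, 2055: Thu, 2056: Fri, 2057: Sun ✓, 2058: Mon, 2059: Tue, 2060: Wed, 2061: Fri, 2062: Sat, 2063: Sun ✓, 2064: Mon, 2065: Wed
Sundays: 2052, 2057, 2063.

3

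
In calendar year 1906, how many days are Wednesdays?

52

1906-01-01 is a Monday.
That's 365 days from start to end, counting both.
365 = 7 × 52 + 1, so there are 52 full weeks plus 1 extra day.
Each full week contributes one Wednesday: 52 so far.
The 1 extra day is Monday — none qualify.
Total: 52 + 0 = 52.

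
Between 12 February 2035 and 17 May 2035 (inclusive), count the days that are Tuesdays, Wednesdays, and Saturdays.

12 February 2035 is a Monday.
That's 95 days from start to end, counting both.
95 = 7 × 13 + 4, so there are 13 full weeks plus 4 extra days.
Each full week contributes 3 days from the set (Tue, Wed, Sat): 13 × 3 = 39.
The 4 extra days are Mon, Tue, Wed, Thu — 2 of them qualify.
Total: 39 + 2 = 41.

41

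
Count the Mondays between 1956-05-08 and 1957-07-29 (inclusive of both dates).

1956-05-08 is a Tuesday.
That's 448 days from start to end, counting both.
448 = 7 × 64, so the span is exactly 64 full weeks.
Each full week contributes one Monday: 64 so far.

64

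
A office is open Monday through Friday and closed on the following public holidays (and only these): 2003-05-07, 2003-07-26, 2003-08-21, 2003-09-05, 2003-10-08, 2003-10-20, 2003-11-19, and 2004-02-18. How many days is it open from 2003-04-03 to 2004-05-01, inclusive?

275 business days

2003-04-03 is a Thursday.
The range spans 395 days (inclusive of both endpoints).
395 = 7 × 56 + 3, so there are 56 full weeks plus 3 extra days.
Each full week contributes 5 weekdays (Mon–Fri): 56 × 5 = 280.
The 3 extra days are Thursday, Friday, Saturday — 2 of them qualify.
Total: 280 + 2 = 282.
Holidays: 2003-05-07 (Wed); 2003-07-26 (Sat); 2003-08-21 (Thu); 2003-09-05 (Fri); 2003-10-08 (Wed); 2003-10-20 (Mon); 2003-11-19 (Wed); 2004-02-18 (Wed).
7 of the 8 holidays fall on weekdays; the rest are weekends and were already excluded.
Business days: 282 − 7 = 275.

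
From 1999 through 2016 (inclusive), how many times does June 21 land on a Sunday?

2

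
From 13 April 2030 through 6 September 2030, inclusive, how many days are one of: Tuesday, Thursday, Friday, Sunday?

84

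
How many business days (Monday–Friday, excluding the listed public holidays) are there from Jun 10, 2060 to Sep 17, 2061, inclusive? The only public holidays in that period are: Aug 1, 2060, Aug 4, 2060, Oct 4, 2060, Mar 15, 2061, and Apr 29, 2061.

328 business days

Jun 10, 2060 is a Thursday.
That's 465 days from start to end, counting both.
465 = 7 × 66 + 3, so there are 66 full weeks plus 3 extra days.
Each full week contributes 5 weekdays (Mon–Fri): 66 × 5 = 330.
The 3 extra days are Thu, Fri, Sat — 2 of them qualify.
Total: 330 + 2 = 332.
Holidays: Aug 1, 2060 (Sun); Aug 4, 2060 (Wed); Oct 4, 2060 (Mon); Mar 15, 2061 (Tue); Apr 29, 2061 (Fri).
4 of the 5 holidays fall on weekdays; the rest are weekends and were already excluded.
Business days: 332 − 4 = 328.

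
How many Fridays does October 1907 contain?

4

October 1, 1907 is a Tuesday.
That's 31 days from start to end, counting both.
31 = 7 × 4 + 3, so there are 4 full weeks plus 3 extra days.
Each full week contributes one Friday: 4 so far.
The 3 extra days are Tuesday, Wednesday, Thursday — none qualify.
Total: 4 + 0 = 4.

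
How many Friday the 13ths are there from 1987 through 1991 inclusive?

10

Friday-the-13ths by year:
1987: Feb, Mar, Nov
1988: May
1989: Jan, Oct
1990: Apr, Jul
1991: Sep, Dec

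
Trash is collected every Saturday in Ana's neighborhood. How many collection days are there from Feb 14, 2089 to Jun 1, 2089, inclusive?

15

Feb 14, 2089 is a Monday.
That's 108 days from start to end, counting both.
108 = 7 × 15 + 3, so there are 15 full weeks plus 3 extra days.
Each full week contributes one Saturday: 15 so far.
The 3 extra days are Monday, Tuesday, Wednesday — none qualify.
Total: 15 + 0 = 15.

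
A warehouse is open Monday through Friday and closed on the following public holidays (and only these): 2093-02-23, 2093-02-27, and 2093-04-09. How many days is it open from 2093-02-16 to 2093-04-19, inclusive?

2093-02-16 is a Monday.
From 2093-02-16 to 2093-04-19 is 63 days inclusive.
63 = 7 × 9, so the span is exactly 9 full weeks.
Each full week contributes 5 weekdays (Mon–Fri): 9 × 5 = 45.
Total: 45.
Holidays: 2093-02-23 (Mon); 2093-02-27 (Fri); 2093-04-09 (Thu).
All 3 holidays fall on weekdays, so subtract 3.
Business days: 45 − 3 = 42.

42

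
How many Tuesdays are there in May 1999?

May 1, 1999 is a Saturday.
From May 1, 1999 to May 31, 1999 is 31 days inclusive.
31 = 7 × 4 + 3, so there are 4 full weeks plus 3 extra days.
Each full week contributes one Tuesday: 4 so far.
The 3 extra days are Saturday, Sunday, Monday — none qualify.
Total: 4 + 0 = 4.

4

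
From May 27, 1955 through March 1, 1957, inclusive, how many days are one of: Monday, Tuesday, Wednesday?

276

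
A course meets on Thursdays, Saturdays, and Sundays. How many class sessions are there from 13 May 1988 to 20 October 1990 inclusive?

13 May 1988 is a Friday.
From 13 May 1988 to 20 October 1990 is 891 days inclusive.
891 = 7 × 127 + 2, so there are 127 full weeks plus 2 extra days.
Each full week contributes 3 days from the set (Thu, Sat, Sun): 127 × 3 = 381.
The 2 extra days are Friday, Saturday — 1 of them qualifies.
Total: 381 + 1 = 382.

382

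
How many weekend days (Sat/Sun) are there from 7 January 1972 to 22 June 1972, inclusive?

7 January 1972 is a Friday.
The range spans 168 days (inclusive of both endpoints).
168 = 7 × 24, so the span is exactly 24 full weeks.
Each full week contributes 2 weekend days (Sat, Sun): 24 × 2 = 48.

48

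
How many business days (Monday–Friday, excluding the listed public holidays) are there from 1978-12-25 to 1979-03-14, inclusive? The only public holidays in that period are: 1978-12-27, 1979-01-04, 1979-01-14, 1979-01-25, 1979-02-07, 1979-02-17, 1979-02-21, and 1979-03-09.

52 business days

1978-12-25 is a Monday.
The range spans 80 days (inclusive of both endpoints).
80 = 7 × 11 + 3, so there are 11 full weeks plus 3 extra days.
Each full week contributes 5 weekdays (Mon–Fri): 11 × 5 = 55.
The 3 extra days are Mon, Tue, Wed — 3 of them qualify.
Total: 55 + 3 = 58.
Holidays: 1978-12-27 (Wed); 1979-01-04 (Thu); 1979-01-14 (Sun); 1979-01-25 (Thu); 1979-02-07 (Wed); 1979-02-17 (Sat); 1979-02-21 (Wed); 1979-03-09 (Fri).
6 of the 8 holidays fall on weekdays; the rest are weekends and were already excluded.
Business days: 58 − 6 = 52.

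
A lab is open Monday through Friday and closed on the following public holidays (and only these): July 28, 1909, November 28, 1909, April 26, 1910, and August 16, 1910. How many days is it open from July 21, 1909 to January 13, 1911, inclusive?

385

July 21, 1909 is a Wednesday.
From July 21, 1909 to January 13, 1911 is 542 days inclusive.
542 = 7 × 77 + 3, so there are 77 full weeks plus 3 extra days.
Each full week contributes 5 weekdays (Mon–Fri): 77 × 5 = 385.
The 3 extra days are Wed, Thu, Fri — 3 of them qualify.
Total: 385 + 3 = 388.
Holidays: July 28, 1909 (Wed); November 28, 1909 (Sun); April 26, 1910 (Tue); August 16, 1910 (Tue).
3 of the 4 holidays fall on weekdays; the rest are weekends and were already excluded.
Business days: 388 − 3 = 385.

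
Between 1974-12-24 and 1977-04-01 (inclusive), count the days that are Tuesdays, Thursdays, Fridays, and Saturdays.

475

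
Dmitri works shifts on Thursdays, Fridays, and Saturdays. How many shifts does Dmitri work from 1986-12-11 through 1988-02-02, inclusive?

180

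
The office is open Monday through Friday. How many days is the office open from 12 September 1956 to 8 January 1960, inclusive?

12 September 1956 is a Wednesday.
From 12 September 1956 to 8 January 1960 is 1214 days inclusive.
1214 = 7 × 173 + 3, so there are 173 full weeks plus 3 extra days.
Each full week contributes 5 weekdays (Mon–Fri): 173 × 5 = 865.
The 3 extra days are Wednesday, Thursday, Friday — 3 of them qualify.
Total: 865 + 3 = 868.

868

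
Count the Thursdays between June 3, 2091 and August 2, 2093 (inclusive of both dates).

June 3, 2091 is a Sunday.
That's 792 days from start to end, counting both.
792 = 7 × 113 + 1, so there are 113 full weeks plus 1 extra day.
Each full week contributes one Thursday: 113 so far.
The 1 extra day is Sunday — none qualify.
Total: 113 + 0 = 113.

113 Thursdays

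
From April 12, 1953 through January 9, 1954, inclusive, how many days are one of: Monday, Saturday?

April 12, 1953 is a Sunday.
That's 273 days from start to end, counting both.
273 = 7 × 39, so the span is exactly 39 full weeks.
Each full week contributes 2 days from the set (Mon, Sat): 39 × 2 = 78.
Total: 78.

78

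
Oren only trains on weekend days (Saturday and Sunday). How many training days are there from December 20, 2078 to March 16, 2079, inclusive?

24

December 20, 2078 is a Tuesday.
That's 87 days from start to end, counting both.
87 = 7 × 12 + 3, so there are 12 full weeks plus 3 extra days.
Each full week contributes 2 weekend days (Sat, Sun): 12 × 2 = 24.
The 3 extra days are Tue, Wed, Thu — none qualify.
Total: 24 + 0 = 24.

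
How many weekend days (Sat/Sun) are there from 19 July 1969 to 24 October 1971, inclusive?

19 July 1969 is a Saturday.
The range spans 828 days (inclusive of both endpoints).
828 = 7 × 118 + 2, so there are 118 full weeks plus 2 extra days.
Each full week contributes 2 weekend days (Sat, Sun): 118 × 2 = 236.
The 2 extra days are Sat, Sun — 2 of them qualify.
Total: 236 + 2 = 238.

238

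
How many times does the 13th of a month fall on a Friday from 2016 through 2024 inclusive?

15

Friday-the-13ths by year:
2016: May
2017: Jan, Oct
2018: Apr, Jul
2019: Sep, Dec
2020: Mar, Nov
2021: Aug
2022: May
2023: Jan, Oct
2024: Sep, Dec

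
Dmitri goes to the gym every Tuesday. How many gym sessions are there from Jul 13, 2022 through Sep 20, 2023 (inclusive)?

Jul 13, 2022 is a Wednesday.
From Jul 13, 2022 to Sep 20, 2023 is 435 days inclusive.
435 = 7 × 62 + 1, so there are 62 full weeks plus 1 extra day.
Each full week contributes one Tuesday: 62 so far.
The 1 extra day is Wednesday — none qualify.
Total: 62 + 0 = 62.

62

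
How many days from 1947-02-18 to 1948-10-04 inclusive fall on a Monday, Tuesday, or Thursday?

255

1947-02-18 is a Tuesday.
That's 595 days from start to end, counting both.
595 = 7 × 85, so the span is exactly 85 full weeks.
Each full week contributes 3 days from the set (Mon, Tue, Thu): 85 × 3 = 255.
Total: 255.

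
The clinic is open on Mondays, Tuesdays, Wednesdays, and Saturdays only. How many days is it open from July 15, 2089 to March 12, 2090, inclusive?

July 15, 2089 is a Friday.
From July 15, 2089 to March 12, 2090 is 241 days inclusive.
241 = 7 × 34 + 3, so there are 34 full weeks plus 3 extra days.
Each full week contributes 4 days from the set (Mon, Tue, Wed, Sat): 34 × 4 = 136.
The 3 extra days are Fri, Sat, Sun — 1 of them qualifies.
Total: 136 + 1 = 137.

137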